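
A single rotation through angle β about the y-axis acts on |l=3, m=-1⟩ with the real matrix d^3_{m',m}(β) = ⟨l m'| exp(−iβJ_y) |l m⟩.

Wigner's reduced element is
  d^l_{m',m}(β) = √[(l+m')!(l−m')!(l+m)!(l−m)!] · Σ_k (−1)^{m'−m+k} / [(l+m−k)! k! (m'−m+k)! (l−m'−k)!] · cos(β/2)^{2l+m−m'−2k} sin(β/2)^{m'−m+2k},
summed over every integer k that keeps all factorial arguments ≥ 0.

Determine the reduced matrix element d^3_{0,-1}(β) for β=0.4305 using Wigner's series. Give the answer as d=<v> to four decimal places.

d^3_{0,-1}(β=0.4305) via Wigner's sum:
Half-angle: c=0.976923, s=0.213592. N=√(6·6·2·24)=41.569219
Admissible k: 0..2 (factorial args all ≥0)
  k=0: (−1)^1·41.5692/(12)·0.9769^5·0.2136^1 = -0.658380
  k=1: (−1)^2·41.5692/(4)·0.9769^3·0.2136^3 = +0.094416
  k=2: (−1)^3·41.5692/(12)·0.9769^1·0.2136^5 = -0.001504
d^3_{0,-1}(0.4305) = -0.658380 +0.094416 -0.001504 = -0.565468

d=-0.5655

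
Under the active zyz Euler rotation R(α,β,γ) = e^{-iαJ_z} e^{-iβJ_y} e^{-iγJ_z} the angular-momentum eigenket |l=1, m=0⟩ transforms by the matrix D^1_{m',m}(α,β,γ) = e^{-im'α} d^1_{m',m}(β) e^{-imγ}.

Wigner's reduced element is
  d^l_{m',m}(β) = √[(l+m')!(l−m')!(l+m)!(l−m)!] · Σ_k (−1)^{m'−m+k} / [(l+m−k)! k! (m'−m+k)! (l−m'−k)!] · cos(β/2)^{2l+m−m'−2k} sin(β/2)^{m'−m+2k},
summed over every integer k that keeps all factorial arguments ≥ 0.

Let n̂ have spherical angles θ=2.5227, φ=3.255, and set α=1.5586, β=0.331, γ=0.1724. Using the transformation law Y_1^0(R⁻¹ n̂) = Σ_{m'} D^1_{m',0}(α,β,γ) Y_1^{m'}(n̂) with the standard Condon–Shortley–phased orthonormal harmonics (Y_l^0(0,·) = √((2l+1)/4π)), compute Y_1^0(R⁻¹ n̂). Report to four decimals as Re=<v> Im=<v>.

Need the full column D^1_{m',0} for m'=−1..1 at α=1.5586, β=0.331, γ=0.1724.
cos(β/2)=0.986336, sin(β/2)=0.164746
d^1_{-1,0}: single k=1 term ⇒ +0.229802;  D = +0.002803+0.229785i
d^1_{0,0}: k∈[0..1] ⇒ +0.972859 -0.027141 = +0.945718;  D = +0.945718+0.000000i
d^1_{1,0}: single k=0 term ⇒ -0.229802;  D = -0.002803+0.229785i
Y_1^{m'}(θ=2.5227,φ=3.255) and Σ D·Y over m':
  (+0.0028+0.2298i)·(-0.1991+0.0227i)  (+0.9457+0.0000i)·(-0.3980+0.0000i)  (-0.0028+0.2298i)·(+0.1991+0.0227i)
Y_1^0(R⁻¹ n̂) = -0.387914+0.000000i

Re=-0.3879 Im=0.0000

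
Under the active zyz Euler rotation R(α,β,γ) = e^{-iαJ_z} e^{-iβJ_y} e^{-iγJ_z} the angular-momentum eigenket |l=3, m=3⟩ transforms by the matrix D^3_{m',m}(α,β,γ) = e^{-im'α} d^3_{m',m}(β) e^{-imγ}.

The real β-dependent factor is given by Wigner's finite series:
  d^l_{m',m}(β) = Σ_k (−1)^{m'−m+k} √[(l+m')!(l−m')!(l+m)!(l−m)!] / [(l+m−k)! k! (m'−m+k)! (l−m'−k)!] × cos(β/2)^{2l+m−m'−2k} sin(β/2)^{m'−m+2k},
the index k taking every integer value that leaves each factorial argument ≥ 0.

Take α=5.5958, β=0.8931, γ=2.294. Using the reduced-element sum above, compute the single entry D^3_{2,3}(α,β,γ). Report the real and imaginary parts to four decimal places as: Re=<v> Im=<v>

Re=0.4507 Im=0.4422

Split into d^3_{2,3}(β=0.8931) × two z-phases.
Half-angle: c=0.901942, s=0.431856. N=√(120·1·720·1)=293.938769
Admissible k: 1..1 (factorial args all ≥0)
  k=1: (−1)^0·293.9388/(120)·0.9019^5·0.4319^1 = +0.631406
d^3_{2,3}(0.8931) = +0.631406
Phases: e^{-i·(2)·5.5958}=+0.194773+0.980848i, e^{-i·(3)·2.294}=+0.826004-0.563664i ⇒ D=+0.450667+0.442236i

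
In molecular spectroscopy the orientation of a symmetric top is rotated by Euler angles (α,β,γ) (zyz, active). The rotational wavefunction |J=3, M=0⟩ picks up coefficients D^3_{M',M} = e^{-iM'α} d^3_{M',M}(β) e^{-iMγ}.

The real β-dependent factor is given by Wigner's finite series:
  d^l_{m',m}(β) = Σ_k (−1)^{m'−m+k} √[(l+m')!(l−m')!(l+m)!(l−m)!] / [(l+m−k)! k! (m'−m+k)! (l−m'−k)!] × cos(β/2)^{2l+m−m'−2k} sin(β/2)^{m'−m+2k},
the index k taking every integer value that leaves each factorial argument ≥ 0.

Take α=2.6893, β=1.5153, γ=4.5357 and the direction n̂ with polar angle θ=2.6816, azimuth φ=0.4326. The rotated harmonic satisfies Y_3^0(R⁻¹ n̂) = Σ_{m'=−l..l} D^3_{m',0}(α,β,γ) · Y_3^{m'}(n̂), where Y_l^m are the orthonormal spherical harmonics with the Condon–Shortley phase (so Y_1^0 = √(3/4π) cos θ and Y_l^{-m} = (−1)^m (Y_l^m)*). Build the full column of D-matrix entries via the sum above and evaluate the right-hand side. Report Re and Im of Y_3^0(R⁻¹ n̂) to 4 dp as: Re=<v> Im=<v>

Re=0.3026 Im=0.0000

Need the full column D^3_{m',0} for m'=−3..3 at α=2.6893, β=1.5153, γ=4.5357.
cos(β/2)=0.726453, sin(β/2)=0.687216
d^3_{-3,0}: single k=3 term ⇒ +0.556439;  D = -0.118127+0.543756i
d^3_{-2,0}: k∈[2..3] ⇒ +0.720406 -0.644687 = +0.075719;  D = +0.046795-0.059528i
d^3_{-1,0}: k∈[1..3] ⇒ +0.481639 -1.293048 +0.385714 = -0.425695;  D = +0.382890-0.186041i
d^3_{0,0}: k∈[0..3] ⇒ +0.146976 -1.183748 +1.059329 -0.105332 = -0.082775;  D = -0.082775+0.000000i
d^3_{1,0}: k∈[0..2] ⇒ -0.481639 +1.293048 -0.385714 = +0.425695;  D = -0.382890-0.186041i
d^3_{2,0}: k∈[0..1] ⇒ +0.720406 -0.644687 = +0.075719;  D = +0.046795+0.059528i
d^3_{3,0}: single k=0 term ⇒ -0.556439;  D = +0.118127+0.543756i
Y_3^{m'}(θ=2.6816,φ=0.4326) and Σ D·Y over m':
  (-0.1181+0.5438i)·(+0.0098-0.0352i)  (+0.0468-0.0595i)·(-0.1170+0.1374i)  (+0.3829-0.1860i)·(+0.3927-0.1813i)  (-0.0828+0.0000i)·(-0.3393+0.0000i)  (-0.3829-0.1860i)·(-0.3927-0.1813i)  (+0.0468+0.0595i)·(-0.1170-0.1374i)  (+0.1181+0.5438i)·(-0.0098-0.0352i)
Y_3^0(R⁻¹ n̂) = +0.302619+0.000000i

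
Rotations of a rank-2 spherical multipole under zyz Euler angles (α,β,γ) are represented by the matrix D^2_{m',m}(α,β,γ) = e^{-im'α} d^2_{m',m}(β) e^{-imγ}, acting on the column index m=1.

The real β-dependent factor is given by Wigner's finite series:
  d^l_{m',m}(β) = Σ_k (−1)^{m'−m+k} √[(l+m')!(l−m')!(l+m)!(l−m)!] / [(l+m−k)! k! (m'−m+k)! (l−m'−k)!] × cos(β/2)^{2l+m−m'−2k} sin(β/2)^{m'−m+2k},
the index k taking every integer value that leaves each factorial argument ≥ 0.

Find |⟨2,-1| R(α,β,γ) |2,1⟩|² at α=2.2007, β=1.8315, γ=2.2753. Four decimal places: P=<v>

Split into d^2_{-1,1}(β=1.8315) × two z-phases.
c=cos(1.8315/2)=0.609196, s=sin(1.8315/2)=0.793020; N=√[1·6·6·1]=6.000000
k: max(0,(1)−(-1))=2 … min(2+(1),2−(-1))=3
  k=2: (−1)^0·6.0000/(2)·0.6092^2·0.7930^2 = +0.700170
  k=3: (−1)^1·6.0000/(6)·0.6092^0·0.7930^4 = -0.395490
d^2_{-1,1}(1.8315) = +0.700170 -0.395490 = +0.304679
|D^2_{-1,1}|² = |d^2_{-1,1}(β)|² = (+0.304679)² = 0.092829 (the z-rotation phases have unit modulus)

P=0.0928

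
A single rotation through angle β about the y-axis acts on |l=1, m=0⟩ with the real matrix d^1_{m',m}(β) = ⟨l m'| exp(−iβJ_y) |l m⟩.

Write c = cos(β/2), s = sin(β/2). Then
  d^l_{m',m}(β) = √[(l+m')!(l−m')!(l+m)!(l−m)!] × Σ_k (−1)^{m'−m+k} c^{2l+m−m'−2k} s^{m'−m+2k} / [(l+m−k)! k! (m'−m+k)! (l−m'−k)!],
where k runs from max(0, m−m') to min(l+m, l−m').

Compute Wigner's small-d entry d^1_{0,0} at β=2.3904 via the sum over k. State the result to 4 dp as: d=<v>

d^1_{0,0}(β=2.3904) via Wigner's sum:
Half-angle: c=0.366827, s=0.930289. N=√(1·1·1·1)=1.000000
The bounds max(0,m−m')=0 and min(l+m,l−m')=1 give 2 terms
  k=0: (−1)^0·1.0000/(1)·0.3668^2·0.9303^0 = +0.134562
  k=1: (−1)^1·1.0000/(1)·0.3668^0·0.9303^2 = -0.865438
d^1_{0,0}(2.3904) = +0.134562 -0.865438 = -0.730875

d=-0.7309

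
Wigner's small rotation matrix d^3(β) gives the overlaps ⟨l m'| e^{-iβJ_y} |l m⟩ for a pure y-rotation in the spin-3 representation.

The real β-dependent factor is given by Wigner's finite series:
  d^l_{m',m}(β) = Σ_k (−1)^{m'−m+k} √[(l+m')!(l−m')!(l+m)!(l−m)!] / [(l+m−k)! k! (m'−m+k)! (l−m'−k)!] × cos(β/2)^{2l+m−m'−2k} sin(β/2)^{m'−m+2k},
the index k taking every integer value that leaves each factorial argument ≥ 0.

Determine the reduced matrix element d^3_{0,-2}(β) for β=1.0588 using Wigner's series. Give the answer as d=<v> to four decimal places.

d=0.5098

d^3_{0,-2}(β=1.0588) via Wigner's sum:
With c≡cos(β/2)=0.863110 and s≡sin(β/2)=0.505016, N=[6·6·1·120]^{1/2}=65.726707
Admissible k: 0..1 (factorial args all ≥0)
  k=0: (−1)^2·65.7267/(12)·0.8631^4·0.5050^2 = +0.775238
  k=1: (−1)^3·65.7267/(12)·0.8631^2·0.5050^4 = -0.265407
d^3_{0,-2}(1.0588) = +0.775238 -0.265407 = +0.509831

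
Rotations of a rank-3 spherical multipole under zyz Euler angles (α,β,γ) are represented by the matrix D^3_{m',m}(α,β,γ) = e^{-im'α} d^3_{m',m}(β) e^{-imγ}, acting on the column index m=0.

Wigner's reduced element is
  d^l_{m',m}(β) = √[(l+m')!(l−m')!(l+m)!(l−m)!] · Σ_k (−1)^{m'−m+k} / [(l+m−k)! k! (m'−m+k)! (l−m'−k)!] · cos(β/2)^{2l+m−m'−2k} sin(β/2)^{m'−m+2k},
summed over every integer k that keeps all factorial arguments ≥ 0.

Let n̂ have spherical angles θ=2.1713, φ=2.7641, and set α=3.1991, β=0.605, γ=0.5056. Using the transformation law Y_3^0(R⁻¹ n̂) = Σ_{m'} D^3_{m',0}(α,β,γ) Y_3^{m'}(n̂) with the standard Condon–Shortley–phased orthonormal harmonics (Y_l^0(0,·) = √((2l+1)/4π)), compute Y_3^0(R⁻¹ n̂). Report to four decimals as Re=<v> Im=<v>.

Need the full column D^3_{m',0} for m'=−3..3 at α=3.1991, β=0.605, γ=0.5056.
cos(β/2)=0.954595, sin(β/2)=0.297908
d^3_{-3,0}: single k=3 term ⇒ +0.102853;  D = -0.101326-0.017657i
d^3_{-2,0}: k∈[2..3] ⇒ +0.403645 -0.039312 = +0.364333;  D = +0.361926+0.041811i
d^3_{-1,0}: k∈[1..3] ⇒ +0.818026 -0.239009 +0.007759 = +0.586777;  D = -0.585807-0.033725i
d^3_{0,0}: k∈[0..3] ⇒ +0.756683 -0.663257 +0.064596 -0.000699 = +0.157323;  D = +0.157323+0.000000i
d^3_{1,0}: k∈[0..2] ⇒ -0.818026 +0.239009 -0.007759 = -0.586777;  D = +0.585807-0.033725i
d^3_{2,0}: k∈[0..1] ⇒ +0.403645 -0.039312 = +0.364333;  D = +0.361926-0.041811i
d^3_{3,0}: single k=0 term ⇒ -0.102853;  D = +0.101326-0.017657i
Y_3^{m'}(θ=2.1713,φ=2.7641) and Σ D·Y over m':
  (-0.1013-0.0177i)·(-0.0995-0.2122i)  (+0.3619+0.0418i)·(-0.2863-0.2694i)  (-0.5858-0.0337i)·(-0.1478-0.0586i)  (+0.1573+0.0000i)·(+0.2960+0.0000i)  (+0.5858-0.0337i)·(+0.1478-0.0586i)  (+0.3619-0.0418i)·(-0.2863+0.2694i)  (+0.1013-0.0177i)·(+0.0995-0.2122i)
Y_3^0(R⁻¹ n̂) = +0.043779-0.000000i

Re=0.0438 Im=0.0000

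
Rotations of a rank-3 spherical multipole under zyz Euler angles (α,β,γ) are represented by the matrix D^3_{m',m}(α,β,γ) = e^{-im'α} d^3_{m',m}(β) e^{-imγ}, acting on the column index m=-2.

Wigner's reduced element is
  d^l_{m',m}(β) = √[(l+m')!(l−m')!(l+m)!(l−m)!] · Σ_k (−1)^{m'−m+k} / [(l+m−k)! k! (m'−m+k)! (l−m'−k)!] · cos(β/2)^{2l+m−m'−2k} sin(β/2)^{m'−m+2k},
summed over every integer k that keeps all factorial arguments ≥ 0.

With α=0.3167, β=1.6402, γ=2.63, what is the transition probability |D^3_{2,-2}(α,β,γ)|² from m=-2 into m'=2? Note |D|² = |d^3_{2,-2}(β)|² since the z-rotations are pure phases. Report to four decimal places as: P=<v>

Split into d^3_{2,-2}(β=1.6402) × two z-phases.
With c≡cos(β/2)=0.682148 and s≡sin(β/2)=0.731214, N=[120·1·1·120]^{1/2}=120.000000
k: max(0,(-2)−(2))=0 … min(3+(-2),3−(2))=1
  k=0: (−1)^4·120.0000/(24)·0.6821^2·0.7312^4 = +0.665128
  k=1: (−1)^5·120.0000/(120)·0.6821^0·0.7312^6 = -0.152851
d^3_{2,-2}(1.6402) = +0.665128 -0.152851 = +0.512278
|D^3_{2,-2}|² = |d^3_{2,-2}(β)|² = (+0.512278)² = 0.262428 (the z-rotation phases have unit modulus)

P=0.2624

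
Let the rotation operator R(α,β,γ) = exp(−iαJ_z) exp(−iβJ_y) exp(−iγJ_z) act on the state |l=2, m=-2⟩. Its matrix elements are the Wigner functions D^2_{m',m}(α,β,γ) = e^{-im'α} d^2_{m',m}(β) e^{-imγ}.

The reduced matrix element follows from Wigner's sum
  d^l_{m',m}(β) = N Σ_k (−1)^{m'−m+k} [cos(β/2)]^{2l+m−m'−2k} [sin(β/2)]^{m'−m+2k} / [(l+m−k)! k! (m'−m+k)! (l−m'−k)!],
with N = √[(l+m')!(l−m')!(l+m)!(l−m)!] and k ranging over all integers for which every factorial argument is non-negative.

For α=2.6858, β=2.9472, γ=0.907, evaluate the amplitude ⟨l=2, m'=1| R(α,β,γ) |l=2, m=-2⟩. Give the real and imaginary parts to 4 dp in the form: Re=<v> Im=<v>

Re=-0.1231 Im=0.1465

First d^2_{1,-2}(β=2.9472), then the phase factors e^{-i(1)α} and e^{-i(-2)γ}:
c=cos(2.9472/2)=0.097043, s=sin(2.9472/2)=0.995280; N=√[6·1·1·24]=12.000000
The bounds max(0,m−m')=0 and min(l+m,l−m')=0 give 1 term
  k=0: (−1)^3·12.0000/(6)·0.0970^1·0.9953^3 = -0.191351
d^2_{1,-2}(2.9472) = -0.191351
Phases: e^{-i·(1)·2.6858}=-0.897912-0.440174i, e^{-i·(-2)·0.907}=-0.240813+0.970571i ⇒ D=-0.123125+0.146477i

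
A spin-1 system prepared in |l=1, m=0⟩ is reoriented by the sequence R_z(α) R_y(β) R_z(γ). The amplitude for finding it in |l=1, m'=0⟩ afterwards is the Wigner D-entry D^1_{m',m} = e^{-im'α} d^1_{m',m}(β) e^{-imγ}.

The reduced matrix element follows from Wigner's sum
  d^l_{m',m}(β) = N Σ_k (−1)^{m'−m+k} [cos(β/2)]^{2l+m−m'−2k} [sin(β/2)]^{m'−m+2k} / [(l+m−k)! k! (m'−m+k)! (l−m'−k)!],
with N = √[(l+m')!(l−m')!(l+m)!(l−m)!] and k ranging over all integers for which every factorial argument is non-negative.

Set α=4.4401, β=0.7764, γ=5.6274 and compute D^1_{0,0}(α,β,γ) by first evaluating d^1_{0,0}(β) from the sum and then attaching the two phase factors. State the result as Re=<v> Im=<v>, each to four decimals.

Re=0.7134 Im=0.0000

D^1_{0,0}(4.4401,0.7764,5.6274) = e^{-i·0·4.4401}·d^1_{0,0}(0.7764)·e^{-i·0·5.6274}. Compute d first:
Half-angle: c=0.925592, s=0.378523. N=√(1·1·1·1)=1.000000
k: max(0,(0)−(0))=0 … min(1+(0),1−(0))=1
  k=0: (−1)^0·1.0000/(1)·0.9256^2·0.3785^0 = +0.856720
  k=1: (−1)^1·1.0000/(1)·0.9256^0·0.3785^2 = -0.143280
d^1_{0,0}(0.7764) = +0.856720 -0.143280 = +0.713441
Attach z-rotation phases: D = e^{-i(0)(4.4401)}·(+0.713441)·e^{-i(0)(5.6274)} = +0.713441+0.000000i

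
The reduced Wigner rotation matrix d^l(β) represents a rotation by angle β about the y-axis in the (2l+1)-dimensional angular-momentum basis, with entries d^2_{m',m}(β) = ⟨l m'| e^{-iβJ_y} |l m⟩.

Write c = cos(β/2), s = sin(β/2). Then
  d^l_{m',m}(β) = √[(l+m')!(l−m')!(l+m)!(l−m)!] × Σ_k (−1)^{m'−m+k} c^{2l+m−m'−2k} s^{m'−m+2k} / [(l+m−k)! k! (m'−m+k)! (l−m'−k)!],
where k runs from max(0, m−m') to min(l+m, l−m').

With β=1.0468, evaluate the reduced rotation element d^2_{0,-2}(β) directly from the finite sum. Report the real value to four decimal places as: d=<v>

d=0.4591

d^2_{0,-2}(β=1.0468) via Wigner's sum:
Half-angle: c=0.866125, s=0.499828. N=√(2·2·1·24)=9.797959
k: max(0,(-2)−(0))=0 … min(2+(-2),2−(0))=0
  k=0: (−1)^2·9.7980/(4)·0.8661^2·0.4998^2 = +0.459068
d^2_{0,-2}(1.0468) = +0.459068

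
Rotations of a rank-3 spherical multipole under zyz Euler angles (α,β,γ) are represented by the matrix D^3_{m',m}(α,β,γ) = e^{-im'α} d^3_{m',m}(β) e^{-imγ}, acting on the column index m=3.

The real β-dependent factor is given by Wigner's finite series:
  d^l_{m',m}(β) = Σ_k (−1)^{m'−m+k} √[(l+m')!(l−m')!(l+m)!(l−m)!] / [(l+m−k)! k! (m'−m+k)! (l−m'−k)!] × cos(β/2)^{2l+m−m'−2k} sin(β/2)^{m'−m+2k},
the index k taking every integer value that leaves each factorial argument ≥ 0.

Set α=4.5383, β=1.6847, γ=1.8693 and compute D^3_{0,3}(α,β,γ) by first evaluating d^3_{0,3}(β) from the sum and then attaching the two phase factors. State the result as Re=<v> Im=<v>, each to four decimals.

Re=0.4279 Im=0.3427

First d^3_{0,3}(β=1.6847), then the phase factors e^{-i(0)α} and e^{-i(3)γ}:
With c≡cos(β/2)=0.665711 and s≡sin(β/2)=0.746210, N=[6·6·720·1]^{1/2}=160.996894
k: max(0,(3)−(0))=3 … min(3+(3),3−(0))=3
  k=3: (−1)^0·160.9969/(36)·0.6657^3·0.7462^3 = +0.548220
d^3_{0,3}(1.6847) = +0.548220
Phases: e^{-i·(0)·4.5383}=+1.000000+0.000000i, e^{-i·(3)·1.8693}=+0.780529+0.625120i ⇒ D=+0.427901+0.342703i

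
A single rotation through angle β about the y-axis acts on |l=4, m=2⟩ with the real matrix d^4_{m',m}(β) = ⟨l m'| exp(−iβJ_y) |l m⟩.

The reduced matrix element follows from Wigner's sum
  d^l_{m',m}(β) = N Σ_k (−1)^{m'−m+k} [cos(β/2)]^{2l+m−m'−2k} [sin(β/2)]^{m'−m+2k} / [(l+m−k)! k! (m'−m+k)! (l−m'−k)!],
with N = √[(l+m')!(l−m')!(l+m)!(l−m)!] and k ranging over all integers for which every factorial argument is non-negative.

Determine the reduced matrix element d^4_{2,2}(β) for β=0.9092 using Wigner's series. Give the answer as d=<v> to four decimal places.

d^4_{2,2}(β=0.9092) via Wigner's sum:
With c≡cos(β/2)=0.898437 and s≡sin(β/2)=0.439103, N=[720·2·720·2]^{1/2}=1440.000000
k∈{0,1,2} keeps every argument non-negative
  k=0: (−1)^0·1440.0000/(1440)·0.8984^8·0.4391^0 = +0.424522
  k=1: (−1)^1·1440.0000/(120)·0.8984^6·0.4391^2 = -1.216856
  k=2: (−1)^2·1440.0000/(96)·0.8984^4·0.4391^4 = +0.363335
d^4_{2,2}(0.9092) = +0.424522 -1.216856 +0.363335 = -0.428999

d=-0.4290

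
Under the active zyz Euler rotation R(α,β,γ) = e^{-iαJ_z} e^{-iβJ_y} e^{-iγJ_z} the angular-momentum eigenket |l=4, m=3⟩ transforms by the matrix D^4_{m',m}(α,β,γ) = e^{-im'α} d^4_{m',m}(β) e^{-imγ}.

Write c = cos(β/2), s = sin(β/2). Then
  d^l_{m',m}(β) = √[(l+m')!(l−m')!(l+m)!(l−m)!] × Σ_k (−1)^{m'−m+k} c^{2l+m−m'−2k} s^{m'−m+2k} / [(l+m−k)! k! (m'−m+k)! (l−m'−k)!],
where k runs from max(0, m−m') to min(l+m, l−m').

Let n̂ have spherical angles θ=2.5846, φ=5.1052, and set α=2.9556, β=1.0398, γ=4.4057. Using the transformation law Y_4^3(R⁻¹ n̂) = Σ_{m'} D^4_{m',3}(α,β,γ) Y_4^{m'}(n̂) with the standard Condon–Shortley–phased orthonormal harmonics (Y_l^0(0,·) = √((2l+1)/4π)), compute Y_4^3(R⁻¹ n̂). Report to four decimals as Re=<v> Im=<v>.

Need the full column D^4_{m',3} for m'=−4..4 at α=2.9556, β=1.0398, γ=4.4057.
cos(β/2)=0.867869, sin(β/2)=0.496793
d^4_{-4,3}: single k=7 term ⇒ +0.018333;  D = +0.003212-0.018049i
d^4_{-3,3}: k∈[6..7] ⇒ +0.079261 -0.003710 = +0.075551;  D = -0.026762+0.070652i
d^4_{-2,3}: k∈[5..6] ⇒ +0.222038 -0.024252 = +0.197786;  D = +0.103056-0.168815i
d^4_{-1,3}: k∈[4..5] ⇒ +0.457129 -0.089874 = +0.367255;  D = -0.246024+0.272669i
d^4_{0,3}: k∈[3..4] ⇒ +0.714269 -0.234048 = +0.480221;  D = +0.382084-0.290902i
d^4_{1,3}: k∈[2..3] ⇒ +0.837041 -0.457129 = +0.379912;  D = -0.339618+0.170272i
d^4_{2,3}: k∈[1..2] ⇒ +0.689316 -0.677615 = +0.011701;  D = +0.011249-0.003220i
d^4_{3,3}: k∈[0..1] ⇒ +0.321835 -0.738200 = -0.416366;  D = +0.414576-0.038563i
d^4_{4,3}: single k=0 term ⇒ -0.521074;  D = -0.518811-0.048515i
Y_4^{m'}(θ=2.5846,φ=5.1052) and Σ D·Y over m':
  (+0.0032-0.0180i)·(-0.0000-0.0346i)  (-0.0268+0.0707i)·(+0.1450+0.0600i)  (+0.1031-0.1688i)·(-0.2673+0.2674i)  (-0.2460+0.2727i)·(-0.1661-0.4008i)  (+0.3821-0.2909i)·(-0.0471+0.0000i)  (-0.3396+0.1703i)·(+0.1661-0.4008i)  (+0.0112-0.0032i)·(-0.2673-0.2674i)  (+0.4146-0.0386i)·(-0.1450+0.0600i)  (-0.5188-0.0485i)·(-0.0000+0.0346i)
Y_4^3(R⁻¹ n̂) = +0.092872+0.323027i

Re=0.0929 Im=0.3230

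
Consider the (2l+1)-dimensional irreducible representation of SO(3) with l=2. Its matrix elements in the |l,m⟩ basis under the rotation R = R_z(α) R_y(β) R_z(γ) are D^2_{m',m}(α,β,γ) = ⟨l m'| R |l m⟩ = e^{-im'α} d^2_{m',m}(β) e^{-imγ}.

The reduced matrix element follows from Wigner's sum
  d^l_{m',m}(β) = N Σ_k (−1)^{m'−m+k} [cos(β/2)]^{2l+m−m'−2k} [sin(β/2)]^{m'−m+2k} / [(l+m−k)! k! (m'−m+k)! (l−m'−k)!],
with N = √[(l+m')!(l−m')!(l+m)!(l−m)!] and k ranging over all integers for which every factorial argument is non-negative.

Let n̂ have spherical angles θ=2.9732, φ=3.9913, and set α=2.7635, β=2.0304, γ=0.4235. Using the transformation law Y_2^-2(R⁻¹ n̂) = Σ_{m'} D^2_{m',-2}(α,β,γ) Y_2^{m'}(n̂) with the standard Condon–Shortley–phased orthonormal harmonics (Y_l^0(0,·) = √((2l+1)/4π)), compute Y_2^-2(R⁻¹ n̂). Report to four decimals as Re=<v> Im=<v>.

Need the full column D^2_{m',-2} for m'=−2..2 at α=2.7635, β=2.0304, γ=0.4235.
cos(β/2)=0.527450, sin(β/2)=0.849586
d^2_{-2,-2}: single k=0 term ⇒ +0.077397;  D = +0.077078+0.007019i
d^2_{-1,-2}: single k=0 term ⇒ -0.249334;  D = +0.222421+0.112677i
d^2_{0,-2}: single k=0 term ⇒ +0.491873;  D = +0.325735+0.368559i
d^2_{1,-2}: single k=0 term ⇒ -0.646894;  D = +0.219206+0.608622i
d^2_{2,-2}: single k=0 term ⇒ +0.520990;  D = -0.016871+0.520717i
Y_2^{m'}(θ=2.9732,φ=3.9913) and Σ D·Y over m':
  (+0.0771+0.0070i)·(-0.0014-0.0108i)  (+0.2224+0.1127i)·(+0.0843-0.0959i)  (+0.3257+0.3686i)·(+0.6042+0.0000i)  (+0.2192+0.6086i)·(-0.0843-0.0959i)  (-0.0169+0.5207i)·(-0.0014+0.0108i)
Y_2^-2(R⁻¹ n̂) = +0.260624+0.136805i

Re=0.2606 Im=0.1368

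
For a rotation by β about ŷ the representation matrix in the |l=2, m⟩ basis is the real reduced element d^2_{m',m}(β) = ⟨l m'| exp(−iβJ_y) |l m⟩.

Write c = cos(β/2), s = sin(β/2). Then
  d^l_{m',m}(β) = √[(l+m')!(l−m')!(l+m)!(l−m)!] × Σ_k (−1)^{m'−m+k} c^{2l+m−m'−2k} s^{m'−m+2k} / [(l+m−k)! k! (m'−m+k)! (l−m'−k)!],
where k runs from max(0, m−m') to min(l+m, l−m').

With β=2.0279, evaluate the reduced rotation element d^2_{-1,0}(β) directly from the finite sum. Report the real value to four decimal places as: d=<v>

d=-0.4850

d^2_{-1,0}(β=2.0279) via Wigner's sum:
With c≡cos(β/2)=0.528512 and s≡sin(β/2)=0.848926, N=[1·6·2·2]^{1/2}=4.898979
k∈{1,2} keeps every argument non-negative
  k=1: (−1)^0·4.8990/(2)·0.5285^3·0.8489^1 = +0.306979
  k=2: (−1)^1·4.8990/(2)·0.5285^1·0.8489^3 = -0.792027
d^2_{-1,0}(2.0279) = +0.306979 -0.792027 = -0.485047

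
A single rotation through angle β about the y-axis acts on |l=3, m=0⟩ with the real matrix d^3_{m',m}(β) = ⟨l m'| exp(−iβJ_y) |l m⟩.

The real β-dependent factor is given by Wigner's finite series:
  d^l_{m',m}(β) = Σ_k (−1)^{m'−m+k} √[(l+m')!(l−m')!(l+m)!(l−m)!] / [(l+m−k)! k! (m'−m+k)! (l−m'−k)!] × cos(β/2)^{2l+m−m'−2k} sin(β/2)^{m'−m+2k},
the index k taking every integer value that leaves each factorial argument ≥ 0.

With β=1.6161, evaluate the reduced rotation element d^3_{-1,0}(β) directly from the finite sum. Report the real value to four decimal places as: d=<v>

d=-0.4281

d^3_{-1,0}(β=1.6161) via Wigner's sum:
With c≡cos(β/2)=0.690909 and s≡sin(β/2)=0.722941, N=[2·24·6·6]^{1/2}=41.569219
Admissible k: 1..3 (factorial args all ≥0)
  k=1: (−1)^0·41.5692/(12)·0.6909^5·0.7229^1 = +0.394275
  k=2: (−1)^1·41.5692/(4)·0.6909^3·0.7229^3 = -1.295044
  k=3: (−1)^2·41.5692/(12)·0.6909^1·0.7229^5 = +0.472636
d^3_{-1,0}(1.6161) = +0.394275 -1.295044 +0.472636 = -0.428132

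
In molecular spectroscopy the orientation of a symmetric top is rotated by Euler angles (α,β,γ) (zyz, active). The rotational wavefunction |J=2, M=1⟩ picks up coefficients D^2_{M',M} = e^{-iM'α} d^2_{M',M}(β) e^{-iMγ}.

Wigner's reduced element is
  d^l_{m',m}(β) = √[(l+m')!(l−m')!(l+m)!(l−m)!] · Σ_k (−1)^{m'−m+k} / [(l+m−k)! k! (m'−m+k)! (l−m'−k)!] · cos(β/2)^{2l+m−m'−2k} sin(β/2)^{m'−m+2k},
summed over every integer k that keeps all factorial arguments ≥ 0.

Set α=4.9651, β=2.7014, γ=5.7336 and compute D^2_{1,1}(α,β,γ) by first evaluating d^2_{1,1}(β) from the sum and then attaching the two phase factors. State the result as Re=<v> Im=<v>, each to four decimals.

Re=0.0392 Im=-0.1281

First d^2_{1,1}(β=2.7014), then the phase factors e^{-i(1)α} and e^{-i(1)γ}:
c=cos(2.7014/2)=0.218324, s=sin(2.7014/2)=0.975876; N=√[6·1·6·1]=6.000000
Admissible k: 0..1 (factorial args all ≥0)
  k=0: (−1)^0·6.0000/(6)·0.2183^4·0.9759^0 = +0.002272
  k=1: (−1)^1·6.0000/(2)·0.2183^2·0.9759^2 = -0.136180
d^2_{1,1}(2.7014) = +0.002272 -0.136180 = -0.133908
Phases: e^{-i·(1)·4.9651}=+0.250030+0.968238i, e^{-i·(1)·5.7336}=+0.852741+0.522334i ⇒ D=+0.039172-0.128050i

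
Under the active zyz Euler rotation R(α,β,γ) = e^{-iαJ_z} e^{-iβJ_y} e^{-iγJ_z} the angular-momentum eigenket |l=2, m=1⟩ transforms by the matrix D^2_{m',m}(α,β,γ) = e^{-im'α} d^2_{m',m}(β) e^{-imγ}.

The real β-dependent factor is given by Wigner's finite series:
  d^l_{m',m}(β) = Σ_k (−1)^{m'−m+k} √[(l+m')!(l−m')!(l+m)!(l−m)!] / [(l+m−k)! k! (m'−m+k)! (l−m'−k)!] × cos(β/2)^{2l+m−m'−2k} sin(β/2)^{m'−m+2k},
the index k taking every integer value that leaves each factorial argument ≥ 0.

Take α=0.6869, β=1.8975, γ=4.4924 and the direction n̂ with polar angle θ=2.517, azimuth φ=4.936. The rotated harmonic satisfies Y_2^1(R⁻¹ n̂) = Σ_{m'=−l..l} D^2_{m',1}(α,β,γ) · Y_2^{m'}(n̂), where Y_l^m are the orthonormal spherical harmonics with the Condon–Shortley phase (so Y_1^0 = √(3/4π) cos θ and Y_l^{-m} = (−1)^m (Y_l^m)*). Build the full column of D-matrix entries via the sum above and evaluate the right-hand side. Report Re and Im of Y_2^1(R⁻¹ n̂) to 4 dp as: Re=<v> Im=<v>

Need the full column D^2_{m',1} for m'=−2..2 at α=0.6869, β=1.8975, γ=4.4924.
cos(β/2)=0.582699, sin(β/2)=0.812688
d^2_{-2,1}: single k=3 term ⇒ +0.625527;  D = -0.625361-0.014381i
d^2_{-1,1}: k∈[2..3] ⇒ +0.672756 -0.436209 = +0.236547;  D = -0.186302+0.145760i
d^2_{0,1}: k∈[1..2] ⇒ +0.393852 -0.766110 = -0.372258;  D = +0.081234-0.363287i
d^2_{1,1}: k∈[0..1] ⇒ +0.115286 -0.672756 = -0.557470;  D = -0.250934-0.497800i
d^2_{2,1}: single k=0 term ⇒ -0.321579;  D = -0.294024-0.130241i
Y_2^{m'}(θ=2.517,φ=4.936) and Σ D·Y over m':
  (-0.6254-0.0144i)·(-0.1191+0.0571i)  (-0.1863+0.1458i)·(-0.0813-0.3573i)  (+0.0812-0.3633i)·(+0.3072+0.0000i)  (-0.2509-0.4978i)·(+0.0813-0.3573i)  (-0.2940-0.1302i)·(-0.1191-0.0571i)
Y_2^1(R⁻¹ n̂) = -0.003216-0.009373i

Re=-0.0032 Im=-0.0094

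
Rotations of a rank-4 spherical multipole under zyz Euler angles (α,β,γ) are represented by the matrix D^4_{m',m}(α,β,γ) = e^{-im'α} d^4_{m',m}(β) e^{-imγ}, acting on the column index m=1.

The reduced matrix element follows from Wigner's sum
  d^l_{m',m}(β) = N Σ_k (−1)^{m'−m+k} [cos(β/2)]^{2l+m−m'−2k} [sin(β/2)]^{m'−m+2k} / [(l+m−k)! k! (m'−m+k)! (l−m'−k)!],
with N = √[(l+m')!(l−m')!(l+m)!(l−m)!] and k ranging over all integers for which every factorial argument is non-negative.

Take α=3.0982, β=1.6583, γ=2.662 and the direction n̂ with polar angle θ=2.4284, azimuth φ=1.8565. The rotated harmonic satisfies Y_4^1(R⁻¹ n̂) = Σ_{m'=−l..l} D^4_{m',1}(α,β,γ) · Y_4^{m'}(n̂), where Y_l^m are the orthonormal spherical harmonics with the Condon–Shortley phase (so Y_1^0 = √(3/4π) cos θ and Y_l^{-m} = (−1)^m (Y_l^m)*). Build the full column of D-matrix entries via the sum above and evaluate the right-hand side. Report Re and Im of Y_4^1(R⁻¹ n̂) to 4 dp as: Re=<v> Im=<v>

Need the full column D^4_{m',1} for m'=−4..4 at α=3.0982, β=1.6583, γ=2.662.
cos(β/2)=0.675503, sin(β/2)=0.737357
d^4_{-4,1}: single k=5 term ⇒ +0.502766;  D = -0.479407-0.151467i
d^4_{-3,1}: k∈[4..5] ⇒ +0.814216 -0.582094 = +0.232123;  D = +0.218096+0.079467i
d^4_{-2,1}: k∈[3..5] ⇒ +0.797416 -1.425207 +0.339633 = -0.288158;  D = +0.266212+0.110302i
d^4_{-1,1}: k∈[2..5] ⇒ +0.516558 -1.846469 +1.100054 -0.087383 = -0.317240;  D = -0.287535-0.134033i
d^4_{0,1}: k∈[1..4] ⇒ +0.211633 -1.512990 +1.802760 -0.358005 = +0.143398;  D = -0.127221-0.066167i
d^4_{1,1}: k∈[0..3] ⇒ +0.043353 -0.774837 +1.846469 -0.733369 = +0.381616;  D = +0.330606+0.190605i
d^4_{2,1}: k∈[0..2] ⇒ -0.200772 +1.196124 -0.950138 = +0.045213;  D = -0.038153-0.024260i
d^4_{3,1}: k∈[0..1] ⇒ +0.410005 -0.814216 = -0.404211;  D = -0.331364-0.231484i
d^4_{4,1}: single k=0 term ⇒ -0.421953;  D = +0.335100+0.256421i
Y_4^{m'}(θ=2.4284,φ=1.8565) and Σ D·Y over m':
  (-0.4794-0.1515i)·(+0.0337-0.0738i)  (+0.2181+0.0795i)·(-0.2004-0.1735i)  (+0.2662+0.1103i)·(-0.3618+0.2326i)  (-0.2875-0.1340i)·(+0.0662+0.2254i)  (-0.1272-0.0662i)·(-0.2866+0.0000i)  (+0.3306+0.1906i)·(-0.0662+0.2254i)  (-0.0382-0.0243i)·(-0.3618-0.2326i)  (-0.3314-0.2315i)·(+0.2004-0.1735i)  (+0.3351+0.2564i)·(+0.0337+0.0738i)
Y_4^1(R⁻¹ n̂) = -0.302470+0.067803i

Re=-0.3025 Im=0.0678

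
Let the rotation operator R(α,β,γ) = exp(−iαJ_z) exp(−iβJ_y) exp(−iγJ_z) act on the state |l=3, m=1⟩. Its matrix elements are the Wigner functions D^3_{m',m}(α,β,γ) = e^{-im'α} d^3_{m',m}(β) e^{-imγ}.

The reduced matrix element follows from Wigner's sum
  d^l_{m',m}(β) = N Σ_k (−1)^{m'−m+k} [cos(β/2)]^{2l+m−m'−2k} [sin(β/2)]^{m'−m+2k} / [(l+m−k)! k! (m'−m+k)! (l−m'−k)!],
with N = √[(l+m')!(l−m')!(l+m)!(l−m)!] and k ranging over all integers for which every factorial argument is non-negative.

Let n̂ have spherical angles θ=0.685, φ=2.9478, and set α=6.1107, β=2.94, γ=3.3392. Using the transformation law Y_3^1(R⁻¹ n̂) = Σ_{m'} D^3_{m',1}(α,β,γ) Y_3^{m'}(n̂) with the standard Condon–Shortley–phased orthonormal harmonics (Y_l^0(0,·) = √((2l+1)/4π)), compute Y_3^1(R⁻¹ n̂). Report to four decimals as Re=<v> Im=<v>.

Re=0.4324 Im=-0.0736

Need the full column D^3_{m',1} for m'=−3..3 at α=6.1107, β=2.94, γ=3.3392.
cos(β/2)=0.100626, sin(β/2)=0.994924
d^3_{-3,1}: single k=4 term ⇒ +0.038426;  D = -0.029014+0.025195i
d^3_{-2,1}: k∈[3..4] ⇒ +0.006346 -0.310213 = -0.303866;  D = +0.260225-0.156900i
d^3_{-1,1}: k∈[2..4] ⇒ +0.000609 -0.079372 +0.969930 = +0.891167;  D = -0.830829+0.322337i
d^3_{0,1}: k∈[1..3] ⇒ +0.000036 -0.010428 +0.339821 = +0.329428;  D = -0.323017+0.064675i
d^3_{1,1}: k∈[0..2] ⇒ +0.000001 -0.000812 +0.059529 = +0.058718;  D = -0.058700+0.001475i
d^3_{2,1}: k∈[0..1] ⇒ -0.000032 +0.006346 = +0.006314;  D = -0.006246-0.000927i
d^3_{3,1}: single k=0 term ⇒ +0.000393;  D = -0.000373-0.000124i
Y_3^{m'}(θ=0.685,φ=2.9478) and Σ D·Y over m':
  (-0.0290+0.0252i)·(-0.0883-0.0580i)  (+0.2602-0.1569i)·(+0.2933+0.1197i)  (-0.8308+0.3223i)·(-0.4010-0.0787i)  (-0.3230+0.0647i)·(-0.0004+0.0000i)  (-0.0587+0.0015i)·(+0.4010-0.0787i)  (-0.0062-0.0009i)·(+0.2933-0.1197i)  (-0.0004-0.0001i)·(+0.0883-0.0580i)
Y_3^1(R⁻¹ n̂) = +0.432390-0.073602i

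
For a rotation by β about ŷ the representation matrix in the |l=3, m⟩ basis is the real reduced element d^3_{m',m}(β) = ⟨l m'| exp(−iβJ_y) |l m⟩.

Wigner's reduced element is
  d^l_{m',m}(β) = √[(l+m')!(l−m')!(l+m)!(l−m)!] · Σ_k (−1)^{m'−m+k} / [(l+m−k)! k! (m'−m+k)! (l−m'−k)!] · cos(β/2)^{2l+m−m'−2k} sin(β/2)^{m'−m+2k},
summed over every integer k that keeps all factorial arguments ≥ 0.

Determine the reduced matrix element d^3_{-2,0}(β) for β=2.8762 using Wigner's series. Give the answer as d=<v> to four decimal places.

d=-0.0909

d^3_{-2,0}(β=2.8762) via Wigner's sum:
With c≡cos(β/2)=0.132307 and s≡sin(β/2)=0.991209, N=[1·120·6·6]^{1/2}=65.726707
The bounds max(0,m−m')=2 and min(l+m,l−m')=3 give 2 terms
  k=2: (−1)^0·65.7267/(12)·0.1323^4·0.9912^2 = +0.001649
  k=3: (−1)^1·65.7267/(12)·0.1323^2·0.9912^4 = -0.092553
d^3_{-2,0}(2.8762) = +0.001649 -0.092553 = -0.090904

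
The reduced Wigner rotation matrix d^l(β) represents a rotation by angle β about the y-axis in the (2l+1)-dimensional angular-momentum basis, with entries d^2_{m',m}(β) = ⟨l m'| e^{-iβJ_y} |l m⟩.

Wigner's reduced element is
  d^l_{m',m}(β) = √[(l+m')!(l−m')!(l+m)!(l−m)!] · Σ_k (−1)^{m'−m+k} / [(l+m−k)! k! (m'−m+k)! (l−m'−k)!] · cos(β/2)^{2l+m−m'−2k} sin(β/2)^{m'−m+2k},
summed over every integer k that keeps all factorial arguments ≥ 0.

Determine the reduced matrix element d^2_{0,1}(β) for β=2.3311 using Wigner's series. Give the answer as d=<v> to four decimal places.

d=-0.6116

d^2_{0,1}(β=2.3311) via Wigner's sum:
Half-angle: c=0.394245, s=0.919005. N=√(2·2·6·1)=4.898979
k: max(0,(1)−(0))=1 … min(2+(1),2−(0))=2
  k=1: (−1)^0·4.8990/(2)·0.3942^3·0.9190^1 = +0.137941
  k=2: (−1)^1·4.8990/(2)·0.3942^1·0.9190^3 = -0.749542
d^2_{0,1}(2.3311) = +0.137941 -0.749542 = -0.611601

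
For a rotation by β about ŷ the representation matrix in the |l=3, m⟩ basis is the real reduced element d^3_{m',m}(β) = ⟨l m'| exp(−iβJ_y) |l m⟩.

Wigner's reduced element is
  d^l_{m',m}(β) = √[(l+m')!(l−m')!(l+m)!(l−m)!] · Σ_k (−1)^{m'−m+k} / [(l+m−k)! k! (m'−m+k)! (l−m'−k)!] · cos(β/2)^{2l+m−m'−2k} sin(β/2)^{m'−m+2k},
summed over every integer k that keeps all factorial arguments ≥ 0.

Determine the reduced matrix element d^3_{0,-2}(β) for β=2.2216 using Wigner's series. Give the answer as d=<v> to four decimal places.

d=-0.5251

d^3_{0,-2}(β=2.2216) via Wigner's sum:
c=cos(2.2216/2)=0.443945, s=sin(2.2216/2)=0.896054; N=√[6·6·1·120]=65.726707
The bounds max(0,m−m')=0 and min(l+m,l−m')=1 give 2 terms
  k=0: (−1)^2·65.7267/(12)·0.4439^4·0.8961^2 = +0.170822
  k=1: (−1)^3·65.7267/(12)·0.4439^2·0.8961^4 = -0.695914
d^3_{0,-2}(2.2216) = +0.170822 -0.695914 = -0.525092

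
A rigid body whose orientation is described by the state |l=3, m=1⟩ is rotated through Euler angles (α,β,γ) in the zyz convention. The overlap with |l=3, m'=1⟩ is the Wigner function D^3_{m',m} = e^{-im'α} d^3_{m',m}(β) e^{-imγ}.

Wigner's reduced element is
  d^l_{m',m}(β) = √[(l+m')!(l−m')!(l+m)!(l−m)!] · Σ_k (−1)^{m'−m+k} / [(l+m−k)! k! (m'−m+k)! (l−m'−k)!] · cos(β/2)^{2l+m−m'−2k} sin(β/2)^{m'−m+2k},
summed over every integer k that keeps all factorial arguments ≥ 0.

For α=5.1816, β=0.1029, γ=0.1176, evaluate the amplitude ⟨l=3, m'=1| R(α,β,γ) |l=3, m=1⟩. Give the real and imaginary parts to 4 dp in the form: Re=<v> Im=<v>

Re=0.5377 Im=0.8086

First d^3_{1,1}(β=0.1029), then the phase factors e^{-i(1)α} and e^{-i(1)γ}:
Half-angle: c=0.998677, s=0.051427. N=√(24·2·24·2)=48.000000
Admissible k: 0..2 (factorial args all ≥0)
  k=0: (−1)^0·48.0000/(48)·0.9987^6·0.0514^0 = +0.992087
  k=1: (−1)^1·48.0000/(6)·0.9987^4·0.0514^2 = -0.021046
  k=2: (−1)^2·48.0000/(8)·0.9987^2·0.0514^4 = +0.000042
d^3_{1,1}(0.1029) = +0.992087 -0.021046 +0.000042 = +0.971082
D = (+0.452183+0.891925i)·(+0.971082)·(+0.993093-0.117329i) = +0.537696+0.808630i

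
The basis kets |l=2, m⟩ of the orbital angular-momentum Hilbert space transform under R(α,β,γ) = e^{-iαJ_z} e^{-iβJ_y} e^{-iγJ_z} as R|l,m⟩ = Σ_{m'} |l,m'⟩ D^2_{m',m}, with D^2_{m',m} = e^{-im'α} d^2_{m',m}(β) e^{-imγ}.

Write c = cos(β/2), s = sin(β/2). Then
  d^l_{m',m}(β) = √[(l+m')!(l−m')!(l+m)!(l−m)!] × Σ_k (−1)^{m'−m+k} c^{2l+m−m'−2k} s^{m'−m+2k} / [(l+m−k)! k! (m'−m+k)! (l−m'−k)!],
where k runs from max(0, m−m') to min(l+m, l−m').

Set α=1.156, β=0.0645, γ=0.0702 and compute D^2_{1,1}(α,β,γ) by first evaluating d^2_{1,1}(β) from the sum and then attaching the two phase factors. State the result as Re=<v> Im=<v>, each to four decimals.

D^2_{1,1}(1.156,0.0645,0.0702) = e^{-i·1·1.156}·d^2_{1,1}(0.0645)·e^{-i·1·0.0702}. Compute d first:
With c≡cos(β/2)=0.999480 and s≡sin(β/2)=0.032244, N=[6·1·6·1]^{1/2}=6.000000
The bounds max(0,m−m')=0 and min(l+m,l−m')=1 give 2 terms
  k=0: (−1)^0·6.0000/(6)·0.9995^4·0.0322^0 = +0.997922
  k=1: (−1)^1·6.0000/(2)·0.9995^2·0.0322^2 = -0.003116
d^2_{1,1}(0.0645) = +0.997922 -0.003116 = +0.994806
D = (+0.403004-0.915198i)·(+0.994806)·(+0.997537-0.070142i) = +0.336062-0.936323i

Re=0.3361 Im=-0.9363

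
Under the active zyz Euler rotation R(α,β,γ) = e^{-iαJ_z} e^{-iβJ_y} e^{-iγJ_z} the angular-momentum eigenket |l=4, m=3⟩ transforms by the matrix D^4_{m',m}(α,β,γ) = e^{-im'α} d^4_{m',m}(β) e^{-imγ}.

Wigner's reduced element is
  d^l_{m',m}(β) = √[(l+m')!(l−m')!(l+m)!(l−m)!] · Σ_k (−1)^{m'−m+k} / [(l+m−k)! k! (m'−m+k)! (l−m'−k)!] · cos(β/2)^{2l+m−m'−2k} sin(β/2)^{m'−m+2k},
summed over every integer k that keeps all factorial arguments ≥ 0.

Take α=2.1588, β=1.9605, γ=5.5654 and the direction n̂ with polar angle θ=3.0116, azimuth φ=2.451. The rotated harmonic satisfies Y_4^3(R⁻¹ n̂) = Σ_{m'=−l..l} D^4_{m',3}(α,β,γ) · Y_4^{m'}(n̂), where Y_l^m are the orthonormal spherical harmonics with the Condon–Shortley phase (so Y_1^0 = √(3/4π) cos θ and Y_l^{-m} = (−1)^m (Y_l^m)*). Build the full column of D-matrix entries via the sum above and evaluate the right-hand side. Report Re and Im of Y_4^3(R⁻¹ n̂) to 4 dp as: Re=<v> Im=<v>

Re=0.2652 Im=-0.3078

Need the full column D^4_{m',3} for m'=−4..4 at α=2.1588, β=1.9605, γ=5.5654.
cos(β/2)=0.556815, sin(β/2)=0.830637
d^4_{-4,3}: single k=7 term ⇒ +0.429668;  D = -0.088315-0.420494i
d^4_{-3,3}: k∈[6..7] ⇒ +0.712830 -0.226615 = +0.486215;  D = -0.340482+0.347099i
d^4_{-2,3}: k∈[5..6] ⇒ +0.766255 -0.568398 = +0.197857;  D = +0.194379+0.036934i
d^4_{-1,3}: k∈[4..5] ⇒ +0.605350 -0.808274 = -0.202923;  D = +0.079066+0.186886i
d^4_{0,3}: k∈[3..4] ⇒ +0.362954 -0.807703 = -0.444749;  D = +0.244685-0.371391i
d^4_{1,3}: k∈[2..3] ⇒ +0.163214 -0.605350 = -0.442136;  D = -0.442130+0.002407i
d^4_{2,3}: k∈[1..2] ⇒ +0.051576 -0.344328 = -0.292752;  D = +0.163713+0.242696i
d^4_{3,3}: k∈[0..1] ⇒ +0.009240 -0.143941 = -0.134701;  D = +0.051130-0.124620i
d^4_{4,3}: single k=0 term ⇒ -0.038988;  D = -0.038221+0.007694i
Y_4^{m'}(θ=3.0116,φ=2.451) and Σ D·Y over m':
  (-0.0883-0.4205i)·(-0.0001+0.0000i)  (-0.3405+0.3471i)·(-0.0013+0.0024i)  (+0.1944+0.0369i)·(+0.0062+0.0325i)  (+0.0791+0.1869i)·(+0.1820+0.1504i)  (+0.2447-0.3714i)·(+0.7762+0.0000i)  (-0.4421+0.0024i)·(-0.1820+0.1504i)  (+0.1637+0.2427i)·(+0.0062-0.0325i)  (+0.0511-0.1246i)·(+0.0013+0.0024i)  (-0.0382+0.0077i)·(-0.0001-0.0000i)
Y_4^3(R⁻¹ n̂) = +0.265244-0.307824i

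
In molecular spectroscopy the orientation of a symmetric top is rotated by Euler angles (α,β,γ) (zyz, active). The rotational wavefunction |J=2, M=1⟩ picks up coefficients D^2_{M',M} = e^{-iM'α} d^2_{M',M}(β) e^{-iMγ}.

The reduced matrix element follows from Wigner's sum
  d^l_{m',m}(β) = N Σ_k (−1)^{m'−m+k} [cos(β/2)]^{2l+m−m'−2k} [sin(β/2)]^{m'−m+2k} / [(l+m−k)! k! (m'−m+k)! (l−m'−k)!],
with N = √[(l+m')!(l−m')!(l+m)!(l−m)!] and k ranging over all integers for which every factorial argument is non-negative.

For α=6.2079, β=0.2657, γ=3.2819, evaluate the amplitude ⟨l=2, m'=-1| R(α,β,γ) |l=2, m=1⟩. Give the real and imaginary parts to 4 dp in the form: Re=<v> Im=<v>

D^2_{-1,1}(6.2079,0.2657,3.2819) = e^{-i·-1·6.2079}·d^2_{-1,1}(0.2657)·e^{-i·1·3.2819}. Compute d first:
With c≡cos(β/2)=0.991188 and s≡sin(β/2)=0.132460, N=[1·6·6·1]^{1/2}=6.000000
Admissible k: 2..3 (factorial args all ≥0)
  k=2: (−1)^0·6.0000/(2)·0.9912^2·0.1325^2 = +0.051713
  k=3: (−1)^1·6.0000/(6)·0.9912^0·0.1325^4 = -0.000308
d^2_{-1,1}(0.2657) = +0.051713 -0.000308 = +0.051405
Attach z-rotation phases: D = e^{-i(-1)(6.2079)}·(+0.051405)·e^{-i(1)(3.2819)} = -0.050215+0.010997i

Re=-0.0502 Im=0.0110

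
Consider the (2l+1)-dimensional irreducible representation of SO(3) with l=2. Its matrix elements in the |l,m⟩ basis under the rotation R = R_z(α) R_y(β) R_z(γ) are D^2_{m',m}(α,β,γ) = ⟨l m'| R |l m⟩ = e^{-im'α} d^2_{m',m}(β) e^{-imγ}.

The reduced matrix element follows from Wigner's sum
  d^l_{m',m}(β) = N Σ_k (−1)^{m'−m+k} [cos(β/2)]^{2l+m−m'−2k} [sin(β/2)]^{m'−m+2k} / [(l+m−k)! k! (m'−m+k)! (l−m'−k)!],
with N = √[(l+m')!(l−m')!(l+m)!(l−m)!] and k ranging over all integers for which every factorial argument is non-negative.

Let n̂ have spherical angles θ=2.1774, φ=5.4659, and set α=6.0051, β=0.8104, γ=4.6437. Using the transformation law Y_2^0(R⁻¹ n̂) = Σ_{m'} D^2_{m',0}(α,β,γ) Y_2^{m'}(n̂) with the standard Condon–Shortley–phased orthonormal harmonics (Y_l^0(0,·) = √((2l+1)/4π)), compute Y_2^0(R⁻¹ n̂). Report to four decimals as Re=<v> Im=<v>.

Re=-0.3022 Im=0.0000

Need the full column D^2_{m',0} for m'=−2..2 at α=6.0051, β=0.8104, γ=4.6437.
cos(β/2)=0.919024, sin(β/2)=0.394203
d^2_{-2,0}: single k=2 term ⇒ +0.321490;  D = +0.273036-0.169727i
d^2_{-1,0}: k∈[1..2] ⇒ +0.749506 -0.137899 = +0.611607;  D = +0.588111-0.167895i
d^2_{0,0}: k∈[0..2] ⇒ +0.713356 -0.524991 +0.024148 = +0.212513;  D = +0.212513+0.000000i
d^2_{1,0}: k∈[0..1] ⇒ -0.749506 +0.137899 = -0.611607;  D = -0.588111-0.167895i
d^2_{2,0}: single k=0 term ⇒ +0.321490;  D = +0.273036+0.169727i
Y_2^{m'}(θ=2.1774,φ=5.4659) and Σ D·Y over m':
  (+0.2730-0.1697i)·(-0.0166+0.2602i)  (+0.5881-0.1679i)·(-0.2476-0.2639i)  (+0.2125+0.0000i)·(-0.0079+0.0000i)  (-0.5881-0.1679i)·(+0.2476-0.2639i)  (+0.2730+0.1697i)·(-0.0166-0.2602i)
Y_2^0(R⁻¹ n̂) = -0.302233+0.000000i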